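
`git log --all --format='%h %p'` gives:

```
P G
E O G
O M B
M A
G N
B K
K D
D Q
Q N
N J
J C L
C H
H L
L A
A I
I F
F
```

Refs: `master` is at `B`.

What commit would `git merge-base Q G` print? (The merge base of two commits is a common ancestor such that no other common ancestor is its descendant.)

Ancestors of Q: {A, C, F, H, I, J, L, N, Q}.
Ancestors of G: {A, C, F, G, H, I, J, L, N}.
Common ancestors: {A, C, F, H, I, J, L, N}.
Among these, N is not an ancestor of any other common ancestor — it is the merge base.

N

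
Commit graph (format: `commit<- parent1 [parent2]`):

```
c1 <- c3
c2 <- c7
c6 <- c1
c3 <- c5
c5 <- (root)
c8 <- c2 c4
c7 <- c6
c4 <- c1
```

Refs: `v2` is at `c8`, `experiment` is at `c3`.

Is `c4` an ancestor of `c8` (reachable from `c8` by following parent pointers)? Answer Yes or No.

Yes

Ancestors of c8 (commits reachable by following parents): {c1, c2, c3, c4, c5, c6, c7, c8}.
c4 is in that set, so it is an ancestor of c8.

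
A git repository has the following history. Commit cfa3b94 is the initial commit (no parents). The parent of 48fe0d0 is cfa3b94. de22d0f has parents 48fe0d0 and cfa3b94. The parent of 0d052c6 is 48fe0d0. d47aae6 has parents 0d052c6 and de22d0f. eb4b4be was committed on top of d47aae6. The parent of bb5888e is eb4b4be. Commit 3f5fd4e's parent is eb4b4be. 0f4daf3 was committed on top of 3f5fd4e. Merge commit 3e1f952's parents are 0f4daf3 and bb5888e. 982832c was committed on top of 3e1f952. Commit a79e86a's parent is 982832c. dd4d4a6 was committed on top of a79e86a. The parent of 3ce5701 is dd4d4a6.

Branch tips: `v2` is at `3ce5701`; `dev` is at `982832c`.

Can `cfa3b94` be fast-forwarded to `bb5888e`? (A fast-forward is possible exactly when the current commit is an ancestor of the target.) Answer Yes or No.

Yes

A fast-forward from cfa3b94 to bb5888e is possible iff cfa3b94 is an ancestor of bb5888e.
Ancestors of bb5888e: {0d052c6, 48fe0d0, bb5888e, cfa3b94, d47aae6, de22d0f, eb4b4be}.
cfa3b94 is among them, so fast-forward is possible.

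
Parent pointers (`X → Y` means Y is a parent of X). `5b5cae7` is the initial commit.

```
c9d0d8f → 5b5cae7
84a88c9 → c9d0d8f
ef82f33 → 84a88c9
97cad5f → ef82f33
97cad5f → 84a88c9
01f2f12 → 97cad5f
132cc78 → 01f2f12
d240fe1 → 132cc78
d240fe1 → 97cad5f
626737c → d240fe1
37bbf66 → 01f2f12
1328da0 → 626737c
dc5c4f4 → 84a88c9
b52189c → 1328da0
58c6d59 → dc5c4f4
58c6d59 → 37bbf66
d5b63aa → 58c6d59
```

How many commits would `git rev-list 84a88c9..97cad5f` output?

2

Reachable from 97cad5f: {5b5cae7, 84a88c9, 97cad5f, c9d0d8f, ef82f33}.
Reachable from 84a88c9: {5b5cae7, 84a88c9, c9d0d8f}.
In 97cad5f's history but not 84a88c9's: {97cad5f, ef82f33} — 2 commits.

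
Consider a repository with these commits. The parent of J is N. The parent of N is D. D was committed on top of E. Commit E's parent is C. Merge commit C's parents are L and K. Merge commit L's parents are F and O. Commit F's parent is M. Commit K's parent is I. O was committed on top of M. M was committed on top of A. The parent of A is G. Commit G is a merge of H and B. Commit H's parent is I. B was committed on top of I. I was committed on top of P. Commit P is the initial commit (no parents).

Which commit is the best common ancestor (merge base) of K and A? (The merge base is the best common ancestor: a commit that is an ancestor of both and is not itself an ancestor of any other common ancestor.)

Ancestors of K: {I, K, P}.
Ancestors of A: {A, B, G, H, I, P}.
Common ancestors: {I, P}.
Among these, I is not an ancestor of any other common ancestor — it is the merge base.

I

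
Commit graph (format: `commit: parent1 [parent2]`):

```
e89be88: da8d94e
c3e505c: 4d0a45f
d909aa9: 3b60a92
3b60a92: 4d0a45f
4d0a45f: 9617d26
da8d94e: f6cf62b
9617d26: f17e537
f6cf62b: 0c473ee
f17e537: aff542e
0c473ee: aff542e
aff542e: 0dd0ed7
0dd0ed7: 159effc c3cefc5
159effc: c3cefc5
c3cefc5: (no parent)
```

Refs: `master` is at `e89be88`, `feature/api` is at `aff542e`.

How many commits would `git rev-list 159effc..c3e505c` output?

Reachable from c3e505c: {0dd0ed7, 159effc, 4d0a45f, 9617d26, aff542e, c3cefc5, c3e505c, f17e537}.
Reachable from 159effc: {159effc, c3cefc5}.
In c3e505c's history but not 159effc's: {0dd0ed7, 4d0a45f, 9617d26, aff542e, c3e505c, f17e537} — 6 commits.

6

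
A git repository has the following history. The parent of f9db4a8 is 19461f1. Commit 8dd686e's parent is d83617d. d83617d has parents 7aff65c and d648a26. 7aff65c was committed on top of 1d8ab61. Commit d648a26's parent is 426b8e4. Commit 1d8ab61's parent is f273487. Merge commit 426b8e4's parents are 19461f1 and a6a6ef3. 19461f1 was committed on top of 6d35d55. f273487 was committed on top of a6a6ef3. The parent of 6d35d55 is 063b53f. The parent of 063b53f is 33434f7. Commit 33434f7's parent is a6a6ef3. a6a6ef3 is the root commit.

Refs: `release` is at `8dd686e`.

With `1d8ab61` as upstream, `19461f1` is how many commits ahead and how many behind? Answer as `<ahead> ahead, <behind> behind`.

4 ahead, 2 behind

Reachable from 19461f1: {063b53f, 19461f1, 33434f7, 6d35d55, a6a6ef3}.
Reachable from 1d8ab61: {1d8ab61, a6a6ef3, f273487}.
Only in 19461f1's history (ahead): {063b53f, 19461f1, 33434f7, 6d35d55} — 4.
Only in 1d8ab61's history (behind): {1d8ab61, f273487} — 2.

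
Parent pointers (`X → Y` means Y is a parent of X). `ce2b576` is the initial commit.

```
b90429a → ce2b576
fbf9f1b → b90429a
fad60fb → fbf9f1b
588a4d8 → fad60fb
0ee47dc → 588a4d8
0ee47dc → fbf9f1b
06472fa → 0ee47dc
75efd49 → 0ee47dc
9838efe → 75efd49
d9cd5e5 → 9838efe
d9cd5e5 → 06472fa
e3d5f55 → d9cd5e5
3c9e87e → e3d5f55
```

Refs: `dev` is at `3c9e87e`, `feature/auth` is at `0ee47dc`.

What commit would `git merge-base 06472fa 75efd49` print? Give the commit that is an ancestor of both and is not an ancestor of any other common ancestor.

Ancestors of 06472fa: {06472fa, 0ee47dc, 588a4d8, b90429a, ce2b576, fad60fb, fbf9f1b}.
Ancestors of 75efd49: {0ee47dc, 588a4d8, 75efd49, b90429a, ce2b576, fad60fb, fbf9f1b}.
Common ancestors: {0ee47dc, 588a4d8, b90429a, ce2b576, fad60fb, fbf9f1b}.
Among these, 0ee47dc is not an ancestor of any other common ancestor — it is the merge base.

0ee47dc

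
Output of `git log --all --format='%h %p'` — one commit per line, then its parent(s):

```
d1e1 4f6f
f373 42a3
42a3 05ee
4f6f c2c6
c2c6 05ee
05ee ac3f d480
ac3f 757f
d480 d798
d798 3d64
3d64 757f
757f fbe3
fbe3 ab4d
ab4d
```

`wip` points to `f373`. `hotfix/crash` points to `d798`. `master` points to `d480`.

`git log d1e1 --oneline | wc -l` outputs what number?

11

Walking parent pointers from d1e1: reachable set = {05ee, 3d64, 4f6f, 757f, ab4d, ac3f, c2c6, d1e1, d480, d798, fbe3}.
That is 11 commits.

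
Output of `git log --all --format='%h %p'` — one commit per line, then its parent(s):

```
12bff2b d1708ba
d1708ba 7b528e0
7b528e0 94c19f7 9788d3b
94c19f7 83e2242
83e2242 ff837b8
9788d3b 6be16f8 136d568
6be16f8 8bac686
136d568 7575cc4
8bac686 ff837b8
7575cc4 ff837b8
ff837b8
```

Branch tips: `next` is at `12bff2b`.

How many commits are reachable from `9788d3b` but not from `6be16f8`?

Reachable from 9788d3b: {136d568, 6be16f8, 7575cc4, 8bac686, 9788d3b, ff837b8}.
Reachable from 6be16f8: {6be16f8, 8bac686, ff837b8}.
In 9788d3b's history but not 6be16f8's: {136d568, 7575cc4, 9788d3b} — 3 commits.

3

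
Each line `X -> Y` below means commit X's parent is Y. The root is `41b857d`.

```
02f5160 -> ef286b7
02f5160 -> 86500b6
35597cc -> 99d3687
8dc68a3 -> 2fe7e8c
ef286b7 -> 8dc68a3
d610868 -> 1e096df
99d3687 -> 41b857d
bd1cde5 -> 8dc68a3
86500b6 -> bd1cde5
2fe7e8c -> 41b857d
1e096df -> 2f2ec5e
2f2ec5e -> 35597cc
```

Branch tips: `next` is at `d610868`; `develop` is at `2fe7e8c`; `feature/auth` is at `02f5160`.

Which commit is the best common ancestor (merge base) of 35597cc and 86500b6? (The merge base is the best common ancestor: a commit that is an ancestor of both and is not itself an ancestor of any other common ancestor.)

Ancestors of 35597cc: {35597cc, 41b857d, 99d3687}.
Ancestors of 86500b6: {2fe7e8c, 41b857d, 86500b6, 8dc68a3, bd1cde5}.
Common ancestors: {41b857d}.
The only common ancestor is 41b857d, so it is the merge base.

41b857d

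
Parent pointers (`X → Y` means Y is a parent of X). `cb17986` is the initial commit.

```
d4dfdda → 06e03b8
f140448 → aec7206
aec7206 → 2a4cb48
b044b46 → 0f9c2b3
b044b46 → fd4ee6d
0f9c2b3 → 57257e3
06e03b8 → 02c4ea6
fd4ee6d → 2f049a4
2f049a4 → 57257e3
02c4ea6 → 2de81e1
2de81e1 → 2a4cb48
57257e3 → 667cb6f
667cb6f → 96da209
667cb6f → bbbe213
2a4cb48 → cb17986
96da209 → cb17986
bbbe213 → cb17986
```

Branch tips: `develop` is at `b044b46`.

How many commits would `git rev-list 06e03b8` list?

5

Walking parent pointers from 06e03b8: reachable set = {02c4ea6, 06e03b8, 2a4cb48, 2de81e1, cb17986}.
That is 5 commits.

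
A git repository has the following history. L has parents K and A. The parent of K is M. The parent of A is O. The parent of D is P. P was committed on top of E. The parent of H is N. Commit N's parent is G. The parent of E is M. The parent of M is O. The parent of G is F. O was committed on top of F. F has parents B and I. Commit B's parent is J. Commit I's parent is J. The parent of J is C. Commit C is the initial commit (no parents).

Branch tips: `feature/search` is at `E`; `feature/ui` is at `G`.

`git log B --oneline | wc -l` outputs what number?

3

Walking parent pointers from B: reachable set = {B, C, J}.
That is 3 commits.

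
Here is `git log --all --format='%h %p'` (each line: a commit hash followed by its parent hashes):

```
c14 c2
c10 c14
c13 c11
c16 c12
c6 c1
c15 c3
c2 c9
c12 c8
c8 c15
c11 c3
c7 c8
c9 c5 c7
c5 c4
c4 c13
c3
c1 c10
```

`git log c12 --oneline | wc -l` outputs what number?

4

Walking parent pointers from c12: reachable set = {c12, c15, c3, c8}.
That is 4 commits.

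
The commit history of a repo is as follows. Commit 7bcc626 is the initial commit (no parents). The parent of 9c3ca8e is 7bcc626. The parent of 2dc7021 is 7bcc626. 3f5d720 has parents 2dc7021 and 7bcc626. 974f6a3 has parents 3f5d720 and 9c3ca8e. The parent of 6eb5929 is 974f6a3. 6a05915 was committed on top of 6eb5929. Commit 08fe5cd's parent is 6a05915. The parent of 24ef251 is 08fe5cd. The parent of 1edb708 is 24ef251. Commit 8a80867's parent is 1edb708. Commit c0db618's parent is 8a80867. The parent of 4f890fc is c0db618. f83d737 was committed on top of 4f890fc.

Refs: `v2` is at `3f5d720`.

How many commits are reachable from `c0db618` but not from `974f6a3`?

7

Reachable from c0db618: {08fe5cd, 1edb708, 24ef251, 2dc7021, 3f5d720, 6a05915, 6eb5929, 7bcc626, 8a80867, 974f6a3, 9c3ca8e, c0db618}.
Reachable from 974f6a3: {2dc7021, 3f5d720, 7bcc626, 974f6a3, 9c3ca8e}.
In c0db618's history but not 974f6a3's: {08fe5cd, 1edb708, 24ef251, 6a05915, 6eb5929, 8a80867, c0db618} — 7 commits.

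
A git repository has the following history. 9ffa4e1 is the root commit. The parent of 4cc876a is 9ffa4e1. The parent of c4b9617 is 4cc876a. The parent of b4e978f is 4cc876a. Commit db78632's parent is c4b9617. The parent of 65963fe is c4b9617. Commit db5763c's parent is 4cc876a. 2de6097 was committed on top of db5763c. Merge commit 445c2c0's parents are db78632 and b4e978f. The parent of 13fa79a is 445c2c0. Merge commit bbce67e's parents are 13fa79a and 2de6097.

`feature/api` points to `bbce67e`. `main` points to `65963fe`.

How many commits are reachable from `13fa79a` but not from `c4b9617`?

4

Reachable from 13fa79a: {13fa79a, 445c2c0, 4cc876a, 9ffa4e1, b4e978f, c4b9617, db78632}.
Reachable from c4b9617: {4cc876a, 9ffa4e1, c4b9617}.
In 13fa79a's history but not c4b9617's: {13fa79a, 445c2c0, b4e978f, db78632} — 4 commits.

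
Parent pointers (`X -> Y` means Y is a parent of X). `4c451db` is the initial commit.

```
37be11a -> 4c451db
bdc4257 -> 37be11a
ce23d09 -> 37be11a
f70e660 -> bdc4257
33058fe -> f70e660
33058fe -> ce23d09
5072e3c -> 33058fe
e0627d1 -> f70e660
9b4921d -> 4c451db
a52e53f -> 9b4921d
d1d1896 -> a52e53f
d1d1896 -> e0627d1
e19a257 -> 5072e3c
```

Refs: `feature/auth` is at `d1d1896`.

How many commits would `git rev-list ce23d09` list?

Walking parent pointers from ce23d09: reachable set = {37be11a, 4c451db, ce23d09}.
That is 3 commits.

3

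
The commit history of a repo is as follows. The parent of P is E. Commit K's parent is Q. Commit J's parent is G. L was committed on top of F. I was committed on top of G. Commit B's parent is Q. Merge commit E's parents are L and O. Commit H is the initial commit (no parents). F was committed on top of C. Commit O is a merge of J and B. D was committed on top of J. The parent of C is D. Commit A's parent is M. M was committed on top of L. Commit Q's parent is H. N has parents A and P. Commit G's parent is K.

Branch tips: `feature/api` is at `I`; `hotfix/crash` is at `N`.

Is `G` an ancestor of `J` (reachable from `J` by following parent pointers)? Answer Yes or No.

Yes

Ancestors of J (commits reachable by following parents): {G, H, J, K, Q}.
G is in that set, so it is an ancestor of J.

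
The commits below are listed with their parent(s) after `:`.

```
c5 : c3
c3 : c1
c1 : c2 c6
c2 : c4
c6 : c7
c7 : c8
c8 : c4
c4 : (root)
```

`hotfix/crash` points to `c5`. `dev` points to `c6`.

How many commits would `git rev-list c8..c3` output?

Reachable from c3: {c1, c2, c3, c4, c6, c7, c8}.
Reachable from c8: {c4, c8}.
In c3's history but not c8's: {c1, c2, c3, c6, c7} — 5 commits.

5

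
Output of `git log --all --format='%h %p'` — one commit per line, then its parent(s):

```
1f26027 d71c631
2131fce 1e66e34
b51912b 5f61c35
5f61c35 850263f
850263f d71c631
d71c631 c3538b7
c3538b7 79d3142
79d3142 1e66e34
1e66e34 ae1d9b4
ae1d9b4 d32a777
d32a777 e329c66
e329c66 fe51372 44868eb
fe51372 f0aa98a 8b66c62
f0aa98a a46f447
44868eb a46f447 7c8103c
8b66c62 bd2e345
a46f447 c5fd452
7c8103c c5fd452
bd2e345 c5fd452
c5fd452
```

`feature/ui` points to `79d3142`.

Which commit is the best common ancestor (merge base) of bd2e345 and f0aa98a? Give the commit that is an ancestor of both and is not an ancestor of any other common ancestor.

c5fd452

Ancestors of bd2e345: {bd2e345, c5fd452}.
Ancestors of f0aa98a: {a46f447, c5fd452, f0aa98a}.
Common ancestors: {c5fd452}.
The only common ancestor is c5fd452, so it is the merge base.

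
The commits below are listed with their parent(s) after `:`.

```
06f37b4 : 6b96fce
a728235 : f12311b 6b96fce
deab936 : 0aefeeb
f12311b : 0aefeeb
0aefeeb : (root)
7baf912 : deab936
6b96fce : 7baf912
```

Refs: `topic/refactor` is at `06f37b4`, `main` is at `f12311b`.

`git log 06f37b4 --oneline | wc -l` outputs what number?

Walking parent pointers from 06f37b4: reachable set = {06f37b4, 0aefeeb, 6b96fce, 7baf912, deab936}.
That is 5 commits.

5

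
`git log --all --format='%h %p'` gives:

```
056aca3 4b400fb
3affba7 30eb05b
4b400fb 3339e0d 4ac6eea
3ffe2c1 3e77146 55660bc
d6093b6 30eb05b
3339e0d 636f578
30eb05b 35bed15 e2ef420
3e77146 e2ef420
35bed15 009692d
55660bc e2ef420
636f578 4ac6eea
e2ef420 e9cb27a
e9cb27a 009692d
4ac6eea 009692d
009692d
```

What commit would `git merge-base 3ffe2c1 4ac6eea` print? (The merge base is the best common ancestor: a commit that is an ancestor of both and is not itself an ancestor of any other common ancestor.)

009692d

Ancestors of 3ffe2c1: {009692d, 3e77146, 3ffe2c1, 55660bc, e2ef420, e9cb27a}.
Ancestors of 4ac6eea: {009692d, 4ac6eea}.
Common ancestors: {009692d}.
The only common ancestor is 009692d, so it is the merge base.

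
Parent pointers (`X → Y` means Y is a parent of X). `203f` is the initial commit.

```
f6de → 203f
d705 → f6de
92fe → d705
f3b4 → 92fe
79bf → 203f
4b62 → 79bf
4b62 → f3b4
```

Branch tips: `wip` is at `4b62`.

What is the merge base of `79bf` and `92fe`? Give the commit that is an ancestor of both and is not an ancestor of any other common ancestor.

203f

Ancestors of 79bf: {203f, 79bf}.
Ancestors of 92fe: {203f, 92fe, d705, f6de}.
Common ancestors: {203f}.
The only common ancestor is 203f, so it is the merge base.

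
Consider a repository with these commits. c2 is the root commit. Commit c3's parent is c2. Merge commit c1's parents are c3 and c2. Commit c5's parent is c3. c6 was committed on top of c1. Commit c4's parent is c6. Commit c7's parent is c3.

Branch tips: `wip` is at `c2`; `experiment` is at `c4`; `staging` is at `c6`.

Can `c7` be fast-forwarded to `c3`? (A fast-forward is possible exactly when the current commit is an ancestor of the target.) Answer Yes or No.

No

A fast-forward from c7 to c3 is possible iff c7 is an ancestor of c3.
Ancestors of c3: {c2, c3}.
c7 is not among them, so fast-forward is not possible.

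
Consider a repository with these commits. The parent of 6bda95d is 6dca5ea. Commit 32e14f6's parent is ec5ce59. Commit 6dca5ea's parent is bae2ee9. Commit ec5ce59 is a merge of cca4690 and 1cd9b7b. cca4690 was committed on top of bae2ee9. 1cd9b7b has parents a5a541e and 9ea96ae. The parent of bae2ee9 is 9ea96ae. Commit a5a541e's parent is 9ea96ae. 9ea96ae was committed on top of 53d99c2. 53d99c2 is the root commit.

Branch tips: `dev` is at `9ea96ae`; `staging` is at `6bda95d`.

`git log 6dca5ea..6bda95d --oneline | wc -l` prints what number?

1

Reachable from 6bda95d: {53d99c2, 6bda95d, 6dca5ea, 9ea96ae, bae2ee9}.
Reachable from 6dca5ea: {53d99c2, 6dca5ea, 9ea96ae, bae2ee9}.
In 6bda95d's history but not 6dca5ea's: {6bda95d} — 1 commit.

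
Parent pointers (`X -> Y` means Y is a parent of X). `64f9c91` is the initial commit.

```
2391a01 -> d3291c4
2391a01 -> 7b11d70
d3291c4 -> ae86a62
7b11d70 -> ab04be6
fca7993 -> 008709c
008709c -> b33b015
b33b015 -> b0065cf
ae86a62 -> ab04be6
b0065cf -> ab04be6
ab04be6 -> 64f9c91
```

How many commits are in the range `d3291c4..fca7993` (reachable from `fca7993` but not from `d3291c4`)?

4

Reachable from fca7993: {008709c, 64f9c91, ab04be6, b0065cf, b33b015, fca7993}.
Reachable from d3291c4: {64f9c91, ab04be6, ae86a62, d3291c4}.
In fca7993's history but not d3291c4's: {008709c, b0065cf, b33b015, fca7993} — 4 commits.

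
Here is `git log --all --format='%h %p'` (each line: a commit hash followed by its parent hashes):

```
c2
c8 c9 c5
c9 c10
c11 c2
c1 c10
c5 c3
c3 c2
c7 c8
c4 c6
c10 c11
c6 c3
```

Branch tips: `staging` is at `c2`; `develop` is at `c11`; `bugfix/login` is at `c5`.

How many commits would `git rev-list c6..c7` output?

Reachable from c7: {c10, c11, c2, c3, c5, c7, c8, c9}.
Reachable from c6: {c2, c3, c6}.
In c7's history but not c6's: {c10, c11, c5, c7, c8, c9} — 6 commits.

6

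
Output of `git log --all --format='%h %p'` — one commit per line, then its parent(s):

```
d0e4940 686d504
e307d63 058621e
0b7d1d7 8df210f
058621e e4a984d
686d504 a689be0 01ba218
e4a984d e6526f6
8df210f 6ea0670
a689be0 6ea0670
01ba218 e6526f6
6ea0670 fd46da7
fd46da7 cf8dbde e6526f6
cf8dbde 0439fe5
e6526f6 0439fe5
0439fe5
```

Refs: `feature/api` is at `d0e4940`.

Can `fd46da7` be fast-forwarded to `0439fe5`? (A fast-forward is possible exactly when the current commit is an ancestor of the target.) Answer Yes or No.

A fast-forward from fd46da7 to 0439fe5 is possible iff fd46da7 is an ancestor of 0439fe5.
Ancestors of 0439fe5: {0439fe5}.
fd46da7 is not among them, so fast-forward is not possible.

No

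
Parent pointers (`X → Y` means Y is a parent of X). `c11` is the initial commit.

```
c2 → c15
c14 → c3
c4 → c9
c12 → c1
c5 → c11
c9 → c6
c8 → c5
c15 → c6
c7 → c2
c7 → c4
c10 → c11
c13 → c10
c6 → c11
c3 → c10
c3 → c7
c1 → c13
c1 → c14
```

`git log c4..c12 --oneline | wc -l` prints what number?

Reachable from c12: {c1, c10, c11, c12, c13, c14, c15, c2, c3, c4, c6, c7, c9}.
Reachable from c4: {c11, c4, c6, c9}.
In c12's history but not c4's: {c1, c10, c12, c13, c14, c15, c2, c3, c7} — 9 commits.

9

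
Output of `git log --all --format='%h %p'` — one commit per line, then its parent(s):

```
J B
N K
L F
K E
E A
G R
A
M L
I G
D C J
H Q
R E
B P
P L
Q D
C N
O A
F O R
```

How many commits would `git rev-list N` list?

Walking parent pointers from N: reachable set = {A, E, K, N}.
That is 4 commits.

4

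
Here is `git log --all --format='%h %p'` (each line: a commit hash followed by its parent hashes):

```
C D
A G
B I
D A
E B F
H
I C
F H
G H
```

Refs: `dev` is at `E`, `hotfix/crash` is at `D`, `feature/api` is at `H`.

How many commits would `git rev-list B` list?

7

Walking parent pointers from B: reachable set = {A, B, C, D, G, H, I}.
That is 7 commits.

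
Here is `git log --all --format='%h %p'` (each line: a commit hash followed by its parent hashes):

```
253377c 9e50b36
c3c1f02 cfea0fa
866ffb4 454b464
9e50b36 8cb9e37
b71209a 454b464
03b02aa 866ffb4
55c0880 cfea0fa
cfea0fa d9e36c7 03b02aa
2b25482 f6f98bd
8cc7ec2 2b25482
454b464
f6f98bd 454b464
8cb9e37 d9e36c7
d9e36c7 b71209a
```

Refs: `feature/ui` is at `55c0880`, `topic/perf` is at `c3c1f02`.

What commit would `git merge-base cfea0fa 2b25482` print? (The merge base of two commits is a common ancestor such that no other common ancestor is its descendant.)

454b464

Ancestors of cfea0fa: {03b02aa, 454b464, 866ffb4, b71209a, cfea0fa, d9e36c7}.
Ancestors of 2b25482: {2b25482, 454b464, f6f98bd}.
Common ancestors: {454b464}.
The only common ancestor is 454b464, so it is the merge base.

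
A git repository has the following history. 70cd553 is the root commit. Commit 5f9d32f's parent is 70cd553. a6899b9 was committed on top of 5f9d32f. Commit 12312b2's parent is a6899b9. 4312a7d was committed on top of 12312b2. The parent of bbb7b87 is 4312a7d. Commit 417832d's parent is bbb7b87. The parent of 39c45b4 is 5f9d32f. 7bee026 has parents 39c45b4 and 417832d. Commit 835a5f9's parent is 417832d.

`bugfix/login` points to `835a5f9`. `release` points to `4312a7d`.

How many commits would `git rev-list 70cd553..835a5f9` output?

7

Reachable from 835a5f9: {12312b2, 417832d, 4312a7d, 5f9d32f, 70cd553, 835a5f9, a6899b9, bbb7b87}.
Reachable from 70cd553: {70cd553}.
In 835a5f9's history but not 70cd553's: {12312b2, 417832d, 4312a7d, 5f9d32f, 835a5f9, a6899b9, bbb7b87} — 7 commits.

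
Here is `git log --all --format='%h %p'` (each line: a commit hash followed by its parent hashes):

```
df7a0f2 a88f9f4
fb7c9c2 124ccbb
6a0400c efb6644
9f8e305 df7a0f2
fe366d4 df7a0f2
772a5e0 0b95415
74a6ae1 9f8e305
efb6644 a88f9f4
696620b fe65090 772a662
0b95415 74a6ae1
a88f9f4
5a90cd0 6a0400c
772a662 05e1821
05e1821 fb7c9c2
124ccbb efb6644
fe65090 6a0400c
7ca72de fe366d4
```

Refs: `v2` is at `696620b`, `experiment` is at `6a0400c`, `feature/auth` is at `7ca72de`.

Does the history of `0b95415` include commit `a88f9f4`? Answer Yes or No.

Ancestors of 0b95415 (commits reachable by following parents): {0b95415, 74a6ae1, 9f8e305, a88f9f4, df7a0f2}.
a88f9f4 is in that set, so it is an ancestor of 0b95415.

Yes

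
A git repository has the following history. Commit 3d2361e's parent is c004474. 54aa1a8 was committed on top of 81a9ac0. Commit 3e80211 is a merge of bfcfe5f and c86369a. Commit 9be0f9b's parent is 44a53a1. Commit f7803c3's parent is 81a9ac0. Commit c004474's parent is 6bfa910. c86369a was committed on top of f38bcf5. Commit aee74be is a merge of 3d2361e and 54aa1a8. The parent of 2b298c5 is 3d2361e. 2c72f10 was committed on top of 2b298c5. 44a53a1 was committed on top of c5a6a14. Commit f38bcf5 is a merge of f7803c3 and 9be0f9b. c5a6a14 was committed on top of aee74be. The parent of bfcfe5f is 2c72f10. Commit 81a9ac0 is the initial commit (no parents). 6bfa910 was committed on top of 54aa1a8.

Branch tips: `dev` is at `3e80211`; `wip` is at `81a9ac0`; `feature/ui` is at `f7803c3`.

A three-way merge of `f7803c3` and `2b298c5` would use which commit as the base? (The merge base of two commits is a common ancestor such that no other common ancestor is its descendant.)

Ancestors of f7803c3: {81a9ac0, f7803c3}.
Ancestors of 2b298c5: {2b298c5, 3d2361e, 54aa1a8, 6bfa910, 81a9ac0, c004474}.
Common ancestors: {81a9ac0}.
The only common ancestor is 81a9ac0, so it is the merge base.

81a9ac0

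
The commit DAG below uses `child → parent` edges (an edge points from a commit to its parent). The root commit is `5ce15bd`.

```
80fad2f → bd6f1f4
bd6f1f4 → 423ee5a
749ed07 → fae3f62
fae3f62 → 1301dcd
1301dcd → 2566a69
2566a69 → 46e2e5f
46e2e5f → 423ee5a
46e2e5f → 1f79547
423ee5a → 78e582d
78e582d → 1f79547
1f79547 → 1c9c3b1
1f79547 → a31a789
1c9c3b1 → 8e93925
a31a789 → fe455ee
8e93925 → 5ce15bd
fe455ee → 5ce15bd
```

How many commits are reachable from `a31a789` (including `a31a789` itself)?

3

Walking parent pointers from a31a789: reachable set = {5ce15bd, a31a789, fe455ee}.
That is 3 commits.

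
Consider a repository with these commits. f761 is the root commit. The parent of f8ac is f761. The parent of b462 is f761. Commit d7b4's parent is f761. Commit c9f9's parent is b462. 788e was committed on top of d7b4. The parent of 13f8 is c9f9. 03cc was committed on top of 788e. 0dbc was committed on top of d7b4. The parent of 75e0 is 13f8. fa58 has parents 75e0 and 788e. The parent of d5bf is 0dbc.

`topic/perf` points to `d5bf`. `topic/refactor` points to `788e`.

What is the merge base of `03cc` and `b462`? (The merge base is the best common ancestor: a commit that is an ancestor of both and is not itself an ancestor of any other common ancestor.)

Ancestors of 03cc: {03cc, 788e, d7b4, f761}.
Ancestors of b462: {b462, f761}.
Common ancestors: {f761}.
The only common ancestor is f761, so it is the merge base.

f761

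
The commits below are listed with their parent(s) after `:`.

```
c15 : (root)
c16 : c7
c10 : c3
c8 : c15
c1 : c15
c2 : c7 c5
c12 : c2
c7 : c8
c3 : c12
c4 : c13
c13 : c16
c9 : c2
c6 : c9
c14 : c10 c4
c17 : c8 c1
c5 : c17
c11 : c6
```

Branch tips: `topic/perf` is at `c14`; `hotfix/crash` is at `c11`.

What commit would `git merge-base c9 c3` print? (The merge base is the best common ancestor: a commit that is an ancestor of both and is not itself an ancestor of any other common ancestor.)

Ancestors of c9: {c1, c15, c17, c2, c5, c7, c8, c9}.
Ancestors of c3: {c1, c12, c15, c17, c2, c3, c5, c7, c8}.
Common ancestors: {c1, c15, c17, c2, c5, c7, c8}.
Among these, c2 is not an ancestor of any other common ancestor — it is the merge base.

c2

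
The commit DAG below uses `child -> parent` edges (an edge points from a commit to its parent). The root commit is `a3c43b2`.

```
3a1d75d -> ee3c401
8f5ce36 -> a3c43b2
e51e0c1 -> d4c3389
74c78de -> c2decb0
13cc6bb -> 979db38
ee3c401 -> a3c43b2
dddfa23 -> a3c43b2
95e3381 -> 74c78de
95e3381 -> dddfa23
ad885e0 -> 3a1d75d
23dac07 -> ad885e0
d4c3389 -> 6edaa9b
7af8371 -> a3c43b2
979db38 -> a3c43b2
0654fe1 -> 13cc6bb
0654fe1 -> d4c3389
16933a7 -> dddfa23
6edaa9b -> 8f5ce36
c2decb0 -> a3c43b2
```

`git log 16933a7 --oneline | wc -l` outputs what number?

Walking parent pointers from 16933a7: reachable set = {16933a7, a3c43b2, dddfa23}.
That is 3 commits.

3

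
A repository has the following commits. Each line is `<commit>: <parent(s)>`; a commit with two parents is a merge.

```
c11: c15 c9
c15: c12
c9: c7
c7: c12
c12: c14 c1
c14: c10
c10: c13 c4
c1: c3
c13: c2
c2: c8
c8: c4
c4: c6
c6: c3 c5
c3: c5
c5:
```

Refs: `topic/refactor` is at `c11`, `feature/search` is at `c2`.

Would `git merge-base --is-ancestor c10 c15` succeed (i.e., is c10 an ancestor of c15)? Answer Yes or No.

Yes

Ancestors of c15 (commits reachable by following parents): {c1, c10, c12, c13, c14, c15, c2, c3, c4, c5, c6, c8}.
c10 is in that set, so it is an ancestor of c15.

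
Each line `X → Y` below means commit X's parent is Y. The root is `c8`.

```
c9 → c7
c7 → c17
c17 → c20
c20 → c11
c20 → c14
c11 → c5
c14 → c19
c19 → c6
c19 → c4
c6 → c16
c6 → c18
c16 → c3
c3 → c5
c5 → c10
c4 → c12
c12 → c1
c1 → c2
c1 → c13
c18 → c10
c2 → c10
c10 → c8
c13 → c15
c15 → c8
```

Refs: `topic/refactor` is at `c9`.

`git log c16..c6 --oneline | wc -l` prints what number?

2

Reachable from c6: {c10, c16, c18, c3, c5, c6, c8}.
Reachable from c16: {c10, c16, c3, c5, c8}.
In c6's history but not c16's: {c18, c6} — 2 commits.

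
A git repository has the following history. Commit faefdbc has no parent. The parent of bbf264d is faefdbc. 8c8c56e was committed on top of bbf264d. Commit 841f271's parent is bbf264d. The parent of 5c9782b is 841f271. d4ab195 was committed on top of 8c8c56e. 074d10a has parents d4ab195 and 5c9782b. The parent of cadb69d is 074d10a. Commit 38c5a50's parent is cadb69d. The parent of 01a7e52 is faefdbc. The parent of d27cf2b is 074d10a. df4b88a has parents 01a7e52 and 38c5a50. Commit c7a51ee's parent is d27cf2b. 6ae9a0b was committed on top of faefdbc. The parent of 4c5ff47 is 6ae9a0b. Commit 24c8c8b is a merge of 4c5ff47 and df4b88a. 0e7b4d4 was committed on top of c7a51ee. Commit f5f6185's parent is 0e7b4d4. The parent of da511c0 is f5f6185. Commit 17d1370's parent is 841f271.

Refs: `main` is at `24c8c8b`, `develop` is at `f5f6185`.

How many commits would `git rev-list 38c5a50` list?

9

Walking parent pointers from 38c5a50: reachable set = {074d10a, 38c5a50, 5c9782b, 841f271, 8c8c56e, bbf264d, cadb69d, d4ab195, faefdbc}.
That is 9 commits.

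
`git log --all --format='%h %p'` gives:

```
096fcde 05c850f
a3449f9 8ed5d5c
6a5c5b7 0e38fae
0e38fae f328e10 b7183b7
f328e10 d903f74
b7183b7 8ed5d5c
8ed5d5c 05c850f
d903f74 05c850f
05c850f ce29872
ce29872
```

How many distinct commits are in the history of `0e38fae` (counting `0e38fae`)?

Walking parent pointers from 0e38fae: reachable set = {05c850f, 0e38fae, 8ed5d5c, b7183b7, ce29872, d903f74, f328e10}.
That is 7 commits.

7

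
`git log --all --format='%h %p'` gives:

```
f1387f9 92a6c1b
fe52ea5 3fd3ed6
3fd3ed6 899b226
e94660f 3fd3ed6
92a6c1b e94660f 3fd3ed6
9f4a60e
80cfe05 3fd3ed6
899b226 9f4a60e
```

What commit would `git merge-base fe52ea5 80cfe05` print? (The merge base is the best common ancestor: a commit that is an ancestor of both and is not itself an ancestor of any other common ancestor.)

3fd3ed6

Ancestors of fe52ea5: {3fd3ed6, 899b226, 9f4a60e, fe52ea5}.
Ancestors of 80cfe05: {3fd3ed6, 80cfe05, 899b226, 9f4a60e}.
Common ancestors: {3fd3ed6, 899b226, 9f4a60e}.
Among these, 3fd3ed6 is not an ancestor of any other common ancestor — it is the merge base.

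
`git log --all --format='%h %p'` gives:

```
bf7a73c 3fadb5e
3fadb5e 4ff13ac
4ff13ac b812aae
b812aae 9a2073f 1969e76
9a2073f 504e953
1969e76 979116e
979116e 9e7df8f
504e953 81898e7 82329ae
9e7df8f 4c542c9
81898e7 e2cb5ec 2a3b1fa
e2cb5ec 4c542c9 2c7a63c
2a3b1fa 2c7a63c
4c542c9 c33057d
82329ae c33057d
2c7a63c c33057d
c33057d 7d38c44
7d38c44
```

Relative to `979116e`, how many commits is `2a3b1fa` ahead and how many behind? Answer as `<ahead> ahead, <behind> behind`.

2 ahead, 3 behind

Reachable from 2a3b1fa: {2a3b1fa, 2c7a63c, 7d38c44, c33057d}.
Reachable from 979116e: {4c542c9, 7d38c44, 979116e, 9e7df8f, c33057d}.
Only in 2a3b1fa's history (ahead): {2a3b1fa, 2c7a63c} — 2.
Only in 979116e's history (behind): {4c542c9, 979116e, 9e7df8f} — 3.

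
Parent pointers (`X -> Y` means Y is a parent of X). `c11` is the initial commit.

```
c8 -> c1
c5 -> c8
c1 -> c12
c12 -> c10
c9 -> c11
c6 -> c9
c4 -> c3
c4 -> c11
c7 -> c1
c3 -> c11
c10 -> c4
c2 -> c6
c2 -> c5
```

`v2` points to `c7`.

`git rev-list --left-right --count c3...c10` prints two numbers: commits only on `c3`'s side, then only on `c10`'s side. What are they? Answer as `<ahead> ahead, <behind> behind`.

Reachable from c3: {c11, c3}.
Reachable from c10: {c10, c11, c3, c4}.
Only in c3's history (ahead): {} — 0.
Only in c10's history (behind): {c10, c4} — 2.

0 ahead, 2 behind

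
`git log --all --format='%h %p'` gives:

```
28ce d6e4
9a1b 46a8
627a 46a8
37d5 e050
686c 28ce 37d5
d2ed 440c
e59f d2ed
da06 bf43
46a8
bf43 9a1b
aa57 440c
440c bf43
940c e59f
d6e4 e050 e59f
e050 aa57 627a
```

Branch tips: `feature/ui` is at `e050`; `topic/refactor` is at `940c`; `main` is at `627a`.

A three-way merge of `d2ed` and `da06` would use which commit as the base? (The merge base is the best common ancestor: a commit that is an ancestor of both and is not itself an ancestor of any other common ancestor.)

Ancestors of d2ed: {440c, 46a8, 9a1b, bf43, d2ed}.
Ancestors of da06: {46a8, 9a1b, bf43, da06}.
Common ancestors: {46a8, 9a1b, bf43}.
Among these, bf43 is not an ancestor of any other common ancestor — it is the merge base.

bf43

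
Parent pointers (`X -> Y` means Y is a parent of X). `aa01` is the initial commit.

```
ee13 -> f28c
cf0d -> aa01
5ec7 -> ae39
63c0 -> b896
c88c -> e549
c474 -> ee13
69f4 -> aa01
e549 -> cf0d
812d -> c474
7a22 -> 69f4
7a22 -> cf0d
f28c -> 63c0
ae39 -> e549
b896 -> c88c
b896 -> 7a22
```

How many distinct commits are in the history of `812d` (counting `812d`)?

Walking parent pointers from 812d: reachable set = {63c0, 69f4, 7a22, 812d, aa01, b896, c474, c88c, cf0d, e549, ee13, f28c}.
That is 12 commits.

12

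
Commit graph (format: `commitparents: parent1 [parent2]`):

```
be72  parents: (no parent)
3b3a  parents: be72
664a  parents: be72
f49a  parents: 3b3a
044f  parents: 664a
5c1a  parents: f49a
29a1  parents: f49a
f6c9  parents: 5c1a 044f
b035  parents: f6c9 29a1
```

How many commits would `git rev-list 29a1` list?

Walking parent pointers from 29a1: reachable set = {29a1, 3b3a, be72, f49a}.
That is 4 commits.

4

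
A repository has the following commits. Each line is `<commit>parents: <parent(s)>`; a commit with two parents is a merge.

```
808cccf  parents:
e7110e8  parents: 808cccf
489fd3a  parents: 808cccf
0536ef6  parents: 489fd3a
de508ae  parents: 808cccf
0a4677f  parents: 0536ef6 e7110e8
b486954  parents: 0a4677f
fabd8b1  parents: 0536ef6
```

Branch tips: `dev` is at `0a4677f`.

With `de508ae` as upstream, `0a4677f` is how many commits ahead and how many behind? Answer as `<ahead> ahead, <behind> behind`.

Reachable from 0a4677f: {0536ef6, 0a4677f, 489fd3a, 808cccf, e7110e8}.
Reachable from de508ae: {808cccf, de508ae}.
Only in 0a4677f's history (ahead): {0536ef6, 0a4677f, 489fd3a, e7110e8} — 4.
Only in de508ae's history (behind): {de508ae} — 1.

4 ahead, 1 behind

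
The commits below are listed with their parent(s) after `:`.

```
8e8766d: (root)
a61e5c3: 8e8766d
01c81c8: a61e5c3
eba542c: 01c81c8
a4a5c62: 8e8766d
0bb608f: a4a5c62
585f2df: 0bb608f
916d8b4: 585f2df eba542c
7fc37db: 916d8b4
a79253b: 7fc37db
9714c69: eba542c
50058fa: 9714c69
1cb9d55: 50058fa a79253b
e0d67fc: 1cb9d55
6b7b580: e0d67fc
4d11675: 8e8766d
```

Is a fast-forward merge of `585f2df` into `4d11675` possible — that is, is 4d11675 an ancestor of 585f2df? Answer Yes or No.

No

A fast-forward from 4d11675 to 585f2df is possible iff 4d11675 is an ancestor of 585f2df.
Ancestors of 585f2df: {0bb608f, 585f2df, 8e8766d, a4a5c62}.
4d11675 is not among them, so fast-forward is not possible.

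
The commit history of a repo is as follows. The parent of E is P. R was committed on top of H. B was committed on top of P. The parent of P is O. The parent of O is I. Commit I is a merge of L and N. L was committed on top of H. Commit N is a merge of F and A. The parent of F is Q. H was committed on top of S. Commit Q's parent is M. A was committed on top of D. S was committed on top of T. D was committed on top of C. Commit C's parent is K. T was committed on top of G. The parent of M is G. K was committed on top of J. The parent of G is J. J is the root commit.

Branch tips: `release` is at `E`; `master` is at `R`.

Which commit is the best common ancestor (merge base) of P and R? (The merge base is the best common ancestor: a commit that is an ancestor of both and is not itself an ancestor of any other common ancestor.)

H

Ancestors of P: {A, C, D, F, G, H, I, J, K, L, M, N, O, P, Q, S, T}.
Ancestors of R: {G, H, J, R, S, T}.
Common ancestors: {G, H, J, S, T}.
Among these, H is not an ancestor of any other common ancestor — it is the merge base.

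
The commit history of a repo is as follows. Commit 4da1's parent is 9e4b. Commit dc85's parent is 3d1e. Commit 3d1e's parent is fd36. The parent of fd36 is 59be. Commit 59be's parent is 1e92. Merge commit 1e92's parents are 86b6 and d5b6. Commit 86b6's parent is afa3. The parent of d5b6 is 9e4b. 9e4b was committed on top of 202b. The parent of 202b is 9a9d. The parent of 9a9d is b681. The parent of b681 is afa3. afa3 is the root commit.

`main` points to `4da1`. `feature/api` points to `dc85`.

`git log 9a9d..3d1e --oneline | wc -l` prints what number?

8

Reachable from 3d1e: {1e92, 202b, 3d1e, 59be, 86b6, 9a9d, 9e4b, afa3, b681, d5b6, fd36}.
Reachable from 9a9d: {9a9d, afa3, b681}.
In 3d1e's history but not 9a9d's: {1e92, 202b, 3d1e, 59be, 86b6, 9e4b, d5b6, fd36} — 8 commits.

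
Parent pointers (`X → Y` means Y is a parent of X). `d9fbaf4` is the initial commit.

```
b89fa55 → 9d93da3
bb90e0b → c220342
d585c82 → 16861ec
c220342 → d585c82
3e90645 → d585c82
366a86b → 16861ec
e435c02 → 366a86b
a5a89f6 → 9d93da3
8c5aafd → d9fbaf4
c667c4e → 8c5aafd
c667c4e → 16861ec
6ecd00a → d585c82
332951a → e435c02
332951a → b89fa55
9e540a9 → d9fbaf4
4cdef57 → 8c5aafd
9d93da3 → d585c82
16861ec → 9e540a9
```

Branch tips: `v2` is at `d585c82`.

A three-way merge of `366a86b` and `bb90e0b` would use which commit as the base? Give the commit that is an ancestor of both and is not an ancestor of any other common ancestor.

Ancestors of 366a86b: {16861ec, 366a86b, 9e540a9, d9fbaf4}.
Ancestors of bb90e0b: {16861ec, 9e540a9, bb90e0b, c220342, d585c82, d9fbaf4}.
Common ancestors: {16861ec, 9e540a9, d9fbaf4}.
Among these, 16861ec is not an ancestor of any other common ancestor — it is the merge base.

16861ec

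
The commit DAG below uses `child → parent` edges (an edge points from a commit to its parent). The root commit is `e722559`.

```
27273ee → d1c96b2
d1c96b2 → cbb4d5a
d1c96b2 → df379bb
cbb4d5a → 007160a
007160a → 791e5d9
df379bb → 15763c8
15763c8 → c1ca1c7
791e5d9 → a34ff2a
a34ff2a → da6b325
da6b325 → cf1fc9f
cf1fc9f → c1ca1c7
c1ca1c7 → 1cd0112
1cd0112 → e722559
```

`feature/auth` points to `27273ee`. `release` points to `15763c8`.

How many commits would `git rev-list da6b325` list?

Walking parent pointers from da6b325: reachable set = {1cd0112, c1ca1c7, cf1fc9f, da6b325, e722559}.
That is 5 commits.

5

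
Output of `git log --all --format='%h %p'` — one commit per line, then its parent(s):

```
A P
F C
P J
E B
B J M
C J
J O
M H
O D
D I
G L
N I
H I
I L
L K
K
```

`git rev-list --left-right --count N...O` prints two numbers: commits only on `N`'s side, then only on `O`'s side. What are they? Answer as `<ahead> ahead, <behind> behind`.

1 ahead, 2 behind

Reachable from N: {I, K, L, N}.
Reachable from O: {D, I, K, L, O}.
Only in N's history (ahead): {N} — 1.
Only in O's history (behind): {D, O} — 2.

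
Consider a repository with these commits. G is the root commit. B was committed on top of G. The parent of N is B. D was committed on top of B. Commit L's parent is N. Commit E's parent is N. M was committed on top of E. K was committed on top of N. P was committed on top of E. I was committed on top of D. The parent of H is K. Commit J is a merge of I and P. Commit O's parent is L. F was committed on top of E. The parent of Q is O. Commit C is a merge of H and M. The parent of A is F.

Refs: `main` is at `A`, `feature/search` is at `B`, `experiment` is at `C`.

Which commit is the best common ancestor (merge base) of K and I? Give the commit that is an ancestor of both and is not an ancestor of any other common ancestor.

B

Ancestors of K: {B, G, K, N}.
Ancestors of I: {B, D, G, I}.
Common ancestors: {B, G}.
Among these, B is not an ancestor of any other common ancestor — it is the merge base.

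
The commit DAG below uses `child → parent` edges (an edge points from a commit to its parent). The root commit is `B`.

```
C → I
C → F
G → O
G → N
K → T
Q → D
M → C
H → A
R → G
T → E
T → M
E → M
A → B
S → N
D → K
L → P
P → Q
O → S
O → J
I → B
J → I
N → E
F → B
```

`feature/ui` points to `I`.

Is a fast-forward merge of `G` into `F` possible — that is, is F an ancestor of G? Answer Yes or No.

A fast-forward from F to G is possible iff F is an ancestor of G.
Ancestors of G: {B, C, E, F, G, I, J, M, N, O, S}.
F is among them, so fast-forward is possible.

Yes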